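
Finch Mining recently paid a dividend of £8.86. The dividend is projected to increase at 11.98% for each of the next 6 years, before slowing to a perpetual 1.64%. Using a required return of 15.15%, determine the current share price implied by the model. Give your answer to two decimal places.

£104.64

Two-stage DDM. Project D₁…D_6 at 0.1198, terminal growth 0.0164, discount at r = 0.1515.
D_1 = 9.9214
D_2 = 11.1100
D_3 = 12.4410
D_4 = 13.9314
D_5 = 15.6004
D_6 = 17.4693
Terminal value at t=6: TV = D_7/(r−g) = 17.7558/(0.1515−0.0164) = 131.4274
P₀ = 9.9214/(1+0.1515)^1 + 11.1100/(1+0.1515)^2 + 12.4410/(1+0.1515)^3 + 13.9314/(1+0.1515)^4 + 15.6004/(1+0.1515)^5 + 17.4693/(1+0.1515)^6 + 131.4274/(1+0.1515)^6 = 104.6436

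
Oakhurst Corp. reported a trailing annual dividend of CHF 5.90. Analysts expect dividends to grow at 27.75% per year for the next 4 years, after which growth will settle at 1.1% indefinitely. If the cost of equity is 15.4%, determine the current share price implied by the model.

CHF 93.27

Two-stage DDM. Project D₁…D_4 at 0.2775, terminal growth 0.011, discount at r = 0.154.
D_1 = 7.5373
D_2 = 9.6288
D_3 = 12.3008
D_4 = 15.7143
Terminal value at t=4: TV = D_5/(r−g) = 15.8872/(0.154−0.011) = 111.0992
P₀ = 7.5373/(1+0.154)^1 + 9.6288/(1+0.154)^2 + 12.3008/(1+0.154)^3 + 15.7143/(1+0.154)^4 + 111.0992/(1+0.154)^4 = 93.2719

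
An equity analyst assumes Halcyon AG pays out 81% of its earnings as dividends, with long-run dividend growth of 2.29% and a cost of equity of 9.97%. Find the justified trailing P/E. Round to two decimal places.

Justified trailing P/E = b(1+g)/(r−g) = 0.81×(1+0.0229)/(0.0997−0.0229) = 10.7884

10.79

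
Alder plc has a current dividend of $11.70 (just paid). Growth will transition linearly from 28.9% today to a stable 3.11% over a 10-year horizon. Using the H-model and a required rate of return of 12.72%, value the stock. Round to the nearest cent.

$282.53

H-model: P₀ = D₀[(1+g_L) + H(g_S−g_L)]/(r−g_L), with H = 10/2 = 5.
P₀ = 11.70 × [(1+0.0311) + 5×(0.289−0.0311)] / (0.1272−0.0311)
   = 11.70 × 2.3206 / 0.0961 = 282.5288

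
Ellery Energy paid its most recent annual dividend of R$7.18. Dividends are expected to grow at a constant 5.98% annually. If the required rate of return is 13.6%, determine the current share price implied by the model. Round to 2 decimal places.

Gordon growth model: P₀ = D₁/(r − g). D₁ = 7.18 × (1 + 0.0598) = 7.6094.
P₀ = 7.6094 / (0.136 − 0.0598) = 7.6094 / 0.0762 = 99.8604

R$99.86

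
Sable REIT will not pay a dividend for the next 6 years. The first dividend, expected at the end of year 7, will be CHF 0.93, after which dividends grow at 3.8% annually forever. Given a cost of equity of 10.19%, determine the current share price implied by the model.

Deferred-dividend DDM. At t=6 the remaining stream is a growing perpetuity with first payment D_7 = 0.93.
V_6 = D_7/(r−g) = 0.93/(0.1019−0.038) = 14.5540
P₀ = V_6/(1+r)^6 = 14.5540/(1+0.1019)^6 = 8.1307

CHF 8.13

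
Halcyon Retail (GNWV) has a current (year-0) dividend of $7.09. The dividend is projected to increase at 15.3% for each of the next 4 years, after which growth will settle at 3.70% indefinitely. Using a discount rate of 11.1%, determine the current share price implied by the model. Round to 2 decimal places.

$146.40

Two-stage DDM. Project D₁…D_4 at 0.153, terminal growth 0.037, discount at r = 0.111.
D_1 = 8.1748
D_2 = 9.4255
D_3 = 10.8676
D_4 = 12.5304
Terminal value at t=4: TV = D_5/(r−g) = 12.9940/(0.111−0.037) = 175.5943
P₀ = 8.1748/(1+0.111)^1 + 9.4255/(1+0.111)^2 + 10.8676/(1+0.111)^3 + 12.5304/(1+0.111)^4 + 175.5943/(1+0.111)^4 = 146.3971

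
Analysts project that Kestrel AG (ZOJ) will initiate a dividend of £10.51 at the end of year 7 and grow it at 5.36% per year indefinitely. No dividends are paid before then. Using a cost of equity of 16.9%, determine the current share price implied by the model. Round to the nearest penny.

£35.69

Deferred-dividend DDM. At t=6 the remaining stream is a growing perpetuity with first payment D_7 = 10.51.
V_6 = D_7/(r−g) = 10.51/(0.169−0.0536) = 91.0745
P₀ = V_6/(1+r)^6 = 91.0745/(1+0.169)^6 = 35.6870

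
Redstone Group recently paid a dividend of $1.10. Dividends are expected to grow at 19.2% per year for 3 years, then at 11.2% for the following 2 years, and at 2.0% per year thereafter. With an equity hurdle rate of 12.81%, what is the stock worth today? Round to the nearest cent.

$18.13

Three-stage DDM. Project D₁…D_5; terminal Gordon value at t=5 with g = 0.02; discount at r = 0.1281.
D_1 = 1.3112
D_2 = 1.5630
D_3 = 1.8630
D_4 = 2.0717
D_5 = 2.3037
TV_5 = 2.3498/(0.1281−0.02) = 21.7373
P₀ = Σ Dₜ/(1+r)ᵗ + TV_5/(1+r)^5 = 18.1261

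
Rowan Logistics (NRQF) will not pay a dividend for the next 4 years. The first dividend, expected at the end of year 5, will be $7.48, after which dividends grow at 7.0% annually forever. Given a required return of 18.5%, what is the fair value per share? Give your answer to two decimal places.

Deferred-dividend DDM. At t=4 the remaining stream is a growing perpetuity with first payment D_5 = 7.48.
V_4 = D_5/(r−g) = 7.48/(0.185−0.07) = 65.0435
P₀ = V_4/(1+r)^4 = 65.0435/(1+0.185)^4 = 32.9861

$32.99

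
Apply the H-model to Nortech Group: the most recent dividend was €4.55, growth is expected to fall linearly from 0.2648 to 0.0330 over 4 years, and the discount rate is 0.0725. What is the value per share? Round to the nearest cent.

€172.39

H-model: P₀ = D₀[(1+g_L) + H(g_S−g_L)]/(r−g_L), with H = 4/2 = 2.
P₀ = 4.55 × [(1+0.033) + 2×(0.2648−0.033)] / (0.0725−0.033)
   = 4.55 × 1.4966 / 0.0395 = 172.3932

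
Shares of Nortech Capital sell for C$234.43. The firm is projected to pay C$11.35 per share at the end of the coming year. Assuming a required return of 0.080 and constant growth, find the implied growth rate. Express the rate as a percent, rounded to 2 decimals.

From P₀ = D₁/(r − g), the implied growth is g = r − D₁/P₀.
g = 0.08 − 11.35/234.43 = 0.08 − 0.04842 = 0.03158

3.16%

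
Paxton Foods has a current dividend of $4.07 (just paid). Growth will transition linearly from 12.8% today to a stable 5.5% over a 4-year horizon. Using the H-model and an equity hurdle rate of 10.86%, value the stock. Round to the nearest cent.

$91.20

H-model: P₀ = D₀[(1+g_L) + H(g_S−g_L)]/(r−g_L), with H = 4/2 = 2.
P₀ = 4.07 × [(1+0.055) + 2×(0.128−0.055)] / (0.1086−0.055)
   = 4.07 × 1.2010 / 0.0536 = 91.1953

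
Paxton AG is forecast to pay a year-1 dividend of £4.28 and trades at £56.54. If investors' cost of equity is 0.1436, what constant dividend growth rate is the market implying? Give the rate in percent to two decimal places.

From P₀ = D₁/(r − g), the implied growth is g = r − D₁/P₀.
g = 0.1436 − 4.28/56.54 = 0.1436 − 0.07570 = 0.06790

6.79%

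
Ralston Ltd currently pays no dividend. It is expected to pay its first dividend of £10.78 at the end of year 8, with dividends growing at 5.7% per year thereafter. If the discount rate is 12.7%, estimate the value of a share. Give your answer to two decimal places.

£66.69

Deferred-dividend DDM. At t=7 the remaining stream is a growing perpetuity with first payment D_8 = 10.78.
V_7 = D_8/(r−g) = 10.78/(0.127−0.057) = 154.0000
P₀ = V_7/(1+r)^7 = 154.0000/(1+0.127)^7 = 66.6889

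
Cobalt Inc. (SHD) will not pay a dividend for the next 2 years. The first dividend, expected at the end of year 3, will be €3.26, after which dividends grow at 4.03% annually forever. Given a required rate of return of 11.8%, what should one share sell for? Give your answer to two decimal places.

€33.57

Deferred-dividend DDM. At t=2 the remaining stream is a growing perpetuity with first payment D_3 = 3.26.
V_2 = D_3/(r−g) = 3.26/(0.118−0.0403) = 41.9562
P₀ = V_2/(1+r)^2 = 41.9562/(1+0.118)^2 = 33.5670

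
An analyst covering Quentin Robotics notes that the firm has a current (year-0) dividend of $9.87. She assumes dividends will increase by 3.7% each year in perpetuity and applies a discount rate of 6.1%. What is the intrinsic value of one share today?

Gordon growth model: P₀ = D₁/(r − g). D₁ = 9.87 × (1 + 0.037) = 10.2352.
P₀ = 10.2352 / (0.061 − 0.037) = 10.2352 / 0.024 = 426.4663

$426.47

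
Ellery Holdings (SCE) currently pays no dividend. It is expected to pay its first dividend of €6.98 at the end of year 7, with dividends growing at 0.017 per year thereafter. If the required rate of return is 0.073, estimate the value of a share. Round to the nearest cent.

€81.67

Deferred-dividend DDM. At t=6 the remaining stream is a growing perpetuity with first payment D_7 = 6.98.
V_6 = D_7/(r−g) = 6.98/(0.073−0.017) = 124.6429
P₀ = V_6/(1+r)^6 = 124.6429/(1+0.073)^6 = 81.6712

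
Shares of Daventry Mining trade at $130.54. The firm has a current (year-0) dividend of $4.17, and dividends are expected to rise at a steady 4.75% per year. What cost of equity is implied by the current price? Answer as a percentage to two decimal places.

8.10%

Rearranging the constant-growth DDM: r = D₁/P₀ + g.
D₁ = 4.17 × (1 + 0.0475) = 4.3681.
r = 4.3681 / 130.54 + 0.0475 = 0.03346 + 0.0475 = 0.08096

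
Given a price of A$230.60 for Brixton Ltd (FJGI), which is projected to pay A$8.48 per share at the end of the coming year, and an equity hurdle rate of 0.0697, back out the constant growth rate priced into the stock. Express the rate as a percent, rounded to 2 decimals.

From P₀ = D₁/(r − g), the implied growth is g = r − D₁/P₀.
g = 0.0697 − 8.48/230.60 = 0.0697 − 0.03677 = 0.03293

3.29%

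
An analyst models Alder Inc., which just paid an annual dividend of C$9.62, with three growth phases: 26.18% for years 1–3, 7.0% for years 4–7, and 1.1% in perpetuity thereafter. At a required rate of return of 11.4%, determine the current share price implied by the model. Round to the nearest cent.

C$204.62

Three-stage DDM. Project D₁…D_7; terminal Gordon value at t=7 with g = 0.011; discount at r = 0.114.
D_1 = 12.1385
D_2 = 15.3164
D_3 = 19.3262
D_4 = 20.6790
D_5 = 22.1266
D_6 = 23.6754
D_7 = 25.3327
TV_7 = 25.6114/(0.114−0.011) = 248.6541
P₀ = Σ Dₜ/(1+r)ᵗ + TV_7/(1+r)^7 = 204.6163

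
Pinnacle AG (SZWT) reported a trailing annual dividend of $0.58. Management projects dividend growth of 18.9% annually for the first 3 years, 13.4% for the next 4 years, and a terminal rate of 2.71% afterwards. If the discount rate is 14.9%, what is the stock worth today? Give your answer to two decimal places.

$9.49

Three-stage DDM. Project D₁…D_7; terminal Gordon value at t=7 with g = 0.0271; discount at r = 0.149.
D_1 = 0.6896
D_2 = 0.8200
D_3 = 0.9749
D_4 = 1.1056
D_5 = 1.2537
D_6 = 1.4217
D_7 = 1.6122
TV_7 = 1.6559/(0.149−0.0271) = 13.5842
P₀ = Σ Dₜ/(1+r)ᵗ + TV_7/(1+r)^7 = 9.4900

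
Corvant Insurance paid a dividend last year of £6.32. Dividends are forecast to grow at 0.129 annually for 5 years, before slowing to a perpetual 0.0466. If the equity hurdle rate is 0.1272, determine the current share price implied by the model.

£114.47

Two-stage DDM. Project D₁…D_5 at 0.129, terminal growth 0.0466, discount at r = 0.1272.
D_1 = 7.1353
D_2 = 8.0557
D_3 = 9.0949
D_4 = 10.2682
D_5 = 11.5928
Terminal value at t=5: TV = D_6/(r−g) = 12.1330/(0.1272−0.0466) = 150.5333
P₀ = 7.1353/(1+0.1272)^1 + 8.0557/(1+0.1272)^2 + 9.0949/(1+0.1272)^3 + 10.2682/(1+0.1272)^4 + 11.5928/(1+0.1272)^5 + 150.5333/(1+0.1272)^5 = 114.4750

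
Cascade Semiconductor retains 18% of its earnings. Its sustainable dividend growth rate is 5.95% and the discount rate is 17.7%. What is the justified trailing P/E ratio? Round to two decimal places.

7.39

Payout ratio b = 1 − 0.18 = 0.82.
Justified trailing P/E = b(1+g)/(r−g) = 0.82×(1+0.0595)/(0.177−0.0595) = 7.3940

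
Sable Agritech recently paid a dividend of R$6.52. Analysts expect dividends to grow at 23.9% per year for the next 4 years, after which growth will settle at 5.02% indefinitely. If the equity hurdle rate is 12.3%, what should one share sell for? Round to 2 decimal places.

R$172.91

Two-stage DDM. Project D₁…D_4 at 0.239, terminal growth 0.0502, discount at r = 0.123.
D_1 = 8.0783
D_2 = 10.0090
D_3 = 12.4011
D_4 = 15.3650
Terminal value at t=4: TV = D_5/(r−g) = 16.1363/(0.123−0.0502) = 221.6529
P₀ = 8.0783/(1+0.123)^1 + 10.0090/(1+0.123)^2 + 12.4011/(1+0.123)^3 + 15.3650/(1+0.123)^4 + 221.6529/(1+0.123)^4 = 172.9124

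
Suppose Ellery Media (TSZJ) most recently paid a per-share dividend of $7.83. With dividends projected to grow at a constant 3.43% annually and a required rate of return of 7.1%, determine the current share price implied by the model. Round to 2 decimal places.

$220.67

Gordon growth model: P₀ = D₁/(r − g). D₁ = 7.83 × (1 + 0.0343) = 8.0986.
P₀ = 8.0986 / (0.071 − 0.0343) = 8.0986 / 0.0367 = 220.6695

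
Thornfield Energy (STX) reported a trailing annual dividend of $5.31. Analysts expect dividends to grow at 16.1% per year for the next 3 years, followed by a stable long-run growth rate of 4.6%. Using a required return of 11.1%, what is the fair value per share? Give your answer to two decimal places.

Two-stage DDM. Project D₁…D_3 at 0.161, terminal growth 0.046, discount at r = 0.111.
D_1 = 6.1649
D_2 = 7.1575
D_3 = 8.3098
Terminal value at t=3: TV = D_4/(r−g) = 8.6921/(0.111−0.046) = 133.7240
P₀ = 6.1649/(1+0.111)^1 + 7.1575/(1+0.111)^2 + 8.3098/(1+0.111)^3 + 133.7240/(1+0.111)^3 = 114.9214

$114.92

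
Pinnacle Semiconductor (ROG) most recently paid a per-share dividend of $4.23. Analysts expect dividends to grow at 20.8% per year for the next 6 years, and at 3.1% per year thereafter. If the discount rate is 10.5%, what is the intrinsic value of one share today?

Two-stage DDM. Project D₁…D_6 at 0.208, terminal growth 0.031, discount at r = 0.105.
D_1 = 5.1098
D_2 = 6.1727
D_3 = 7.4566
D_4 = 9.0076
D_5 = 10.8812
D_6 = 13.1444
Terminal value at t=6: TV = D_7/(r−g) = 13.5519/(0.105−0.031) = 183.1340
P₀ = 5.1098/(1+0.105)^1 + 6.1727/(1+0.105)^2 + 7.4566/(1+0.105)^3 + 9.0076/(1+0.105)^4 + 10.8812/(1+0.105)^5 + 13.1444/(1+0.105)^6 + 183.1340/(1+0.105)^6 = 135.6726

$135.67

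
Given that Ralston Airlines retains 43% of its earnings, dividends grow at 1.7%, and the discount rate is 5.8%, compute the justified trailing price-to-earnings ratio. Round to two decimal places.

Payout ratio b = 1 − 0.43 = 0.57.
Justified trailing P/E = b(1+g)/(r−g) = 0.57×(1+0.017)/(0.058−0.017) = 14.1388

14.14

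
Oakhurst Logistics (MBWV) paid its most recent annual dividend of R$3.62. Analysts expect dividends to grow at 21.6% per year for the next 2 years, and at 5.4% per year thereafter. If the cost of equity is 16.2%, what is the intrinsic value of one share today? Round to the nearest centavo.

Two-stage DDM. Project D₁…D_2 at 0.216, terminal growth 0.054, discount at r = 0.162.
D_1 = 4.4019
D_2 = 5.3527
Terminal value at t=2: TV = D_3/(r−g) = 5.6418/(0.162−0.054) = 52.2387
P₀ = 4.4019/(1+0.162)^1 + 5.3527/(1+0.162)^2 + 52.2387/(1+0.162)^2 = 46.4409

R$46.44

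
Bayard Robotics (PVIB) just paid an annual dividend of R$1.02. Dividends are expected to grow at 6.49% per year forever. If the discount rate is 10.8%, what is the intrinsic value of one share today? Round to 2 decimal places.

Gordon growth model: P₀ = D₁/(r − g). D₁ = 1.02 × (1 + 0.0649) = 1.0862.
P₀ = 1.0862 / (0.108 − 0.0649) = 1.0862 / 0.0431 = 25.2018

R$25.20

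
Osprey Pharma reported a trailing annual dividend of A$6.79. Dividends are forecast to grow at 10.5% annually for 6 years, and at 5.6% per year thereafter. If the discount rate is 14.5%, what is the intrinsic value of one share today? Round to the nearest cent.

Two-stage DDM. Project D₁…D_6 at 0.105, terminal growth 0.056, discount at r = 0.145.
D_1 = 7.5030
D_2 = 8.2908
D_3 = 9.1613
D_4 = 10.1232
D_5 = 11.1862
D_6 = 12.3607
Terminal value at t=6: TV = D_7/(r−g) = 13.0529/(0.145−0.056) = 146.6619
P₀ = 7.5030/(1+0.145)^1 + 8.2908/(1+0.145)^2 + 9.1613/(1+0.145)^3 + 10.1232/(1+0.145)^4 + 11.1862/(1+0.145)^5 + 12.3607/(1+0.145)^6 + 146.6619/(1+0.145)^6 = 101.1243

A$101.12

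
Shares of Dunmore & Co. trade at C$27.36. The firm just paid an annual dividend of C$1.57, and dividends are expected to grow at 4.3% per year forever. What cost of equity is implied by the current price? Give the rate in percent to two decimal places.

10.29%

Rearranging the constant-growth DDM: r = D₁/P₀ + g.
D₁ = 1.57 × (1 + 0.043) = 1.6375.
r = 1.6375 / 27.36 + 0.043 = 0.05985 + 0.043 = 0.10285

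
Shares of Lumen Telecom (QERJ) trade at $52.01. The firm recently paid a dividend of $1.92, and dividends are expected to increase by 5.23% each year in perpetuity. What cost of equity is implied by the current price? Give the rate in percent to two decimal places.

Rearranging the constant-growth DDM: r = D₁/P₀ + g.
D₁ = 1.92 × (1 + 0.0523) = 2.0204.
r = 2.0204 / 52.01 + 0.0523 = 0.03885 + 0.0523 = 0.09115

9.11%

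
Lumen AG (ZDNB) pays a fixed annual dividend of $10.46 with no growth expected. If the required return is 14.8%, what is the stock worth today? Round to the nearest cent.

$70.68

Zero-growth DDM (perpetuity): P₀ = D/r = 10.46 / 0.148 = 70.6757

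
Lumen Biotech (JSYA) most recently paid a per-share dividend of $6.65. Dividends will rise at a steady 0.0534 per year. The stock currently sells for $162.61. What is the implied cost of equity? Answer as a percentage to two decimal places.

9.65%

Rearranging the constant-growth DDM: r = D₁/P₀ + g.
D₁ = 6.65 × (1 + 0.0534) = 7.0051.
r = 7.0051 / 162.61 + 0.0534 = 0.04308 + 0.0534 = 0.09648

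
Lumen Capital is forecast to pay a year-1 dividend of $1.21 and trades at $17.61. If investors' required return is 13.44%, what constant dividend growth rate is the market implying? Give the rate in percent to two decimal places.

6.57%

From P₀ = D₁/(r − g), the implied growth is g = r − D₁/P₀.
g = 0.1344 − 1.21/17.61 = 0.1344 − 0.06871 = 0.06569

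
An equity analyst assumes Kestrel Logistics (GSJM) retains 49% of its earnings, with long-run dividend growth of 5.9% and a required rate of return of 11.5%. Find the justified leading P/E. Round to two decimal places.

9.11

Payout ratio b = 1 − 0.49 = 0.51.
Justified leading P/E = b/(r−g) = 0.51/(0.115−0.059) = 9.1071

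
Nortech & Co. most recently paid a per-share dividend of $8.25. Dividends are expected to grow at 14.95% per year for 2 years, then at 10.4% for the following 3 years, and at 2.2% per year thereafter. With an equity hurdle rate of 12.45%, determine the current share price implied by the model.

$123.33

Three-stage DDM. Project D₁…D_5; terminal Gordon value at t=5 with g = 0.022; discount at r = 0.1245.
D_1 = 9.4834
D_2 = 10.9011
D_3 = 12.0349
D_4 = 13.2865
D_5 = 14.6683
TV_5 = 14.9910/(0.1245−0.022) = 146.2535
P₀ = Σ Dₜ/(1+r)ᵗ + TV_5/(1+r)^5 = 123.3264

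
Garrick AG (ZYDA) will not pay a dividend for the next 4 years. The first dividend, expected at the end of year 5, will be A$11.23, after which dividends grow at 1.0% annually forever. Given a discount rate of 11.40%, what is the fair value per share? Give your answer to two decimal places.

A$70.11

Deferred-dividend DDM. At t=4 the remaining stream is a growing perpetuity with first payment D_5 = 11.23.
V_4 = D_5/(r−g) = 11.23/(0.114−0.01) = 107.9808
P₀ = V_4/(1+r)^4 = 107.9808/(1+0.114)^4 = 70.1141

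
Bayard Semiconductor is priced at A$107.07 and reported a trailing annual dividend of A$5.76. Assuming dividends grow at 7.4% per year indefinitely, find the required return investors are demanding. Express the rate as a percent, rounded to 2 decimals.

13.18%

Rearranging the constant-growth DDM: r = D₁/P₀ + g.
D₁ = 5.76 × (1 + 0.074) = 6.1862.
r = 6.1862 / 107.07 + 0.074 = 0.05778 + 0.074 = 0.13178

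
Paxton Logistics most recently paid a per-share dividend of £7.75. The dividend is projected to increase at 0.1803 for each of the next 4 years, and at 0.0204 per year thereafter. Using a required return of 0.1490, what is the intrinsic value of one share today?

Two-stage DDM. Project D₁…D_4 at 0.1803, terminal growth 0.0204, discount at r = 0.149.
D_1 = 9.1473
D_2 = 10.7966
D_3 = 12.7432
D_4 = 15.0408
Terminal value at t=4: TV = D_5/(r−g) = 15.3476/(0.149−0.0204) = 119.3441
P₀ = 9.1473/(1+0.149)^1 + 10.7966/(1+0.149)^2 + 12.7432/(1+0.149)^3 + 15.0408/(1+0.149)^4 + 119.3441/(1+0.149)^4 = 101.6427

£101.64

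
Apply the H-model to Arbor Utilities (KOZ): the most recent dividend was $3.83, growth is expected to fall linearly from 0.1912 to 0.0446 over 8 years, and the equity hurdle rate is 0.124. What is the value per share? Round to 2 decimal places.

$78.67

H-model: P₀ = D₀[(1+g_L) + H(g_S−g_L)]/(r−g_L), with H = 8/2 = 4.
P₀ = 3.83 × [(1+0.0446) + 4×(0.1912−0.0446)] / (0.124−0.0446)
   = 3.83 × 1.6310 / 0.0794 = 78.6742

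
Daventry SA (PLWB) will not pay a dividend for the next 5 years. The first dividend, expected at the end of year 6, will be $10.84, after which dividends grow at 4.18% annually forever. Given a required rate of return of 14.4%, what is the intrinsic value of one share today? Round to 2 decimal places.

$54.13

Deferred-dividend DDM. At t=5 the remaining stream is a growing perpetuity with first payment D_6 = 10.84.
V_5 = D_6/(r−g) = 10.84/(0.144−0.0418) = 106.0665
P₀ = V_5/(1+r)^5 = 106.0665/(1+0.144)^5 = 54.1313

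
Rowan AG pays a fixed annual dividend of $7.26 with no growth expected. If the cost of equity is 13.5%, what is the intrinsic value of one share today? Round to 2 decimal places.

$53.78

Zero-growth DDM (perpetuity): P₀ = D/r = 7.26 / 0.135 = 53.7778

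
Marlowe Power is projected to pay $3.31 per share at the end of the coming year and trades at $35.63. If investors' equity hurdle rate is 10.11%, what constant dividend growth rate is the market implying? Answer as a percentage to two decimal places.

From P₀ = D₁/(r − g), the implied growth is g = r − D₁/P₀.
g = 0.1011 − 3.31/35.63 = 0.1011 − 0.09290 = 0.00820

0.82%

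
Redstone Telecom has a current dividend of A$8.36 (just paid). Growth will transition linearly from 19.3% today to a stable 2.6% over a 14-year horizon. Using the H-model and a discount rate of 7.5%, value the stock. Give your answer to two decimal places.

H-model: P₀ = D₀[(1+g_L) + H(g_S−g_L)]/(r−g_L), with H = 14/2 = 7.
P₀ = 8.36 × [(1+0.026) + 7×(0.193−0.026)] / (0.075−0.026)
   = 8.36 × 2.1950 / 0.049 = 374.4939

A$374.49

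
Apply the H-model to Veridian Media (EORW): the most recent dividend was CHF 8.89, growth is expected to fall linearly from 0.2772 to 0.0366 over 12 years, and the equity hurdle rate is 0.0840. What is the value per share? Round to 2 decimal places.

H-model: P₀ = D₀[(1+g_L) + H(g_S−g_L)]/(r−g_L), with H = 12/2 = 6.
P₀ = 8.89 × [(1+0.0366) + 6×(0.2772−0.0366)] / (0.084−0.0366)
   = 8.89 × 2.4802 / 0.0474 = 465.1683

CHF 465.17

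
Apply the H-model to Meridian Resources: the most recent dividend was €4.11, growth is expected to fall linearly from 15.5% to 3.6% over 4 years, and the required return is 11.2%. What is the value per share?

H-model: P₀ = D₀[(1+g_L) + H(g_S−g_L)]/(r−g_L), with H = 4/2 = 2.
P₀ = 4.11 × [(1+0.036) + 2×(0.155−0.036)] / (0.112−0.036)
   = 4.11 × 1.2740 / 0.076 = 68.8966

€68.90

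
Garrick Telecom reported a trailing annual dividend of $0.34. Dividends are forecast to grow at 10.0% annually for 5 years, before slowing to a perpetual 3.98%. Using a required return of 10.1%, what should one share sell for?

$7.45

Two-stage DDM. Project D₁…D_5 at 0.1, terminal growth 0.0398, discount at r = 0.101.
D_1 = 0.3740
D_2 = 0.4114
D_3 = 0.4525
D_4 = 0.4978
D_5 = 0.5476
Terminal value at t=5: TV = D_6/(r−g) = 0.5694/(0.101−0.0398) = 9.3034
P₀ = 0.3740/(1+0.101)^1 + 0.4114/(1+0.101)^2 + 0.4525/(1+0.101)^3 + 0.4978/(1+0.101)^4 + 0.5476/(1+0.101)^5 + 9.3034/(1+0.101)^5 = 7.4459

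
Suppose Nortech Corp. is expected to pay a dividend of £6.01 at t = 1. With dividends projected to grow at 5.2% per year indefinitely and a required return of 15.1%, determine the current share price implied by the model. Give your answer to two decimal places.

Gordon growth model: P₀ = D₁/(r − g), with D₁ = 6.01 given directly.
P₀ = 6.0100 / (0.151 − 0.052) = 6.0100 / 0.099 = 60.7071

£60.71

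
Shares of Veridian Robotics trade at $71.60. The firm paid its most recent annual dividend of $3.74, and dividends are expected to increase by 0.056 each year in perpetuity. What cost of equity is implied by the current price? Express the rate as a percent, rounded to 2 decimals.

Rearranging the constant-growth DDM: r = D₁/P₀ + g.
D₁ = 3.74 × (1 + 0.056) = 3.9494.
r = 3.9494 / 71.60 + 0.056 = 0.05516 + 0.056 = 0.11116

11.12%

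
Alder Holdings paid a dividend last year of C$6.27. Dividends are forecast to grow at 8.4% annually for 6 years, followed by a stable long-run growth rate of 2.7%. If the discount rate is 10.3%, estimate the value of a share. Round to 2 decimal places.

Two-stage DDM. Project D₁…D_6 at 0.084, terminal growth 0.027, discount at r = 0.103.
D_1 = 6.7967
D_2 = 7.3676
D_3 = 7.9865
D_4 = 8.6573
D_5 = 9.3846
D_6 = 10.1729
Terminal value at t=6: TV = D_7/(r−g) = 10.4475/(0.103−0.027) = 137.4675
P₀ = 6.7967/(1+0.103)^1 + 7.3676/(1+0.103)^2 + 7.9865/(1+0.103)^3 + 8.6573/(1+0.103)^4 + 9.3846/(1+0.103)^5 + 10.1729/(1+0.103)^6 + 137.4675/(1+0.103)^6 = 111.7550

C$111.75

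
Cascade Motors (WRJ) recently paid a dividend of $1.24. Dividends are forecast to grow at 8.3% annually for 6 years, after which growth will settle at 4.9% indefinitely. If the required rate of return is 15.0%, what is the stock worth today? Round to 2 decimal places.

$15.05

Two-stage DDM. Project D₁…D_6 at 0.083, terminal growth 0.049, discount at r = 0.15.
D_1 = 1.3429
D_2 = 1.4544
D_3 = 1.5751
D_4 = 1.7058
D_5 = 1.8474
D_6 = 2.0007
Terminal value at t=6: TV = D_7/(r−g) = 2.0988/(0.15−0.049) = 20.7800
P₀ = 1.3429/(1+0.15)^1 + 1.4544/(1+0.15)^2 + 1.5751/(1+0.15)^3 + 1.7058/(1+0.15)^4 + 1.8474/(1+0.15)^5 + 2.0007/(1+0.15)^6 + 20.7800/(1+0.15)^6 = 15.0457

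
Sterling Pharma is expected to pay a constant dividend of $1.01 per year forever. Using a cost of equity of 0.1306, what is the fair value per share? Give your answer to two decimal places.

Zero-growth DDM (perpetuity): P₀ = D/r = 1.01 / 0.1306 = 7.7335

$7.73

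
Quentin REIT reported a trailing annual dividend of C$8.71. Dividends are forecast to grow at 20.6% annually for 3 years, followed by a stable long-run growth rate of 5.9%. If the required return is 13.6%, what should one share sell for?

Two-stage DDM. Project D₁…D_3 at 0.206, terminal growth 0.059, discount at r = 0.136.
D_1 = 10.5043
D_2 = 12.6681
D_3 = 15.2778
Terminal value at t=3: TV = D_4/(r−g) = 16.1792/(0.136−0.059) = 210.1190
P₀ = 10.5043/(1+0.136)^1 + 12.6681/(1+0.136)^2 + 15.2778/(1+0.136)^3 + 210.1190/(1+0.136)^3 = 172.8123

C$172.81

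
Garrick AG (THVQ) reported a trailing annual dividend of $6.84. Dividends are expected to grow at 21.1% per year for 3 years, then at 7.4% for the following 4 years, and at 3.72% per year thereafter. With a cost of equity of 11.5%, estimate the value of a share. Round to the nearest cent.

$156.78

Three-stage DDM. Project D₁…D_7; terminal Gordon value at t=7 with g = 0.0372; discount at r = 0.115.
D_1 = 8.2832
D_2 = 10.0310
D_3 = 12.1475
D_4 = 13.0465
D_5 = 14.0119
D_6 = 15.0488
D_7 = 16.1624
TV_7 = 16.7636/(0.115−0.0372) = 215.4709
P₀ = Σ Dₜ/(1+r)ᵗ + TV_7/(1+r)^7 = 156.7766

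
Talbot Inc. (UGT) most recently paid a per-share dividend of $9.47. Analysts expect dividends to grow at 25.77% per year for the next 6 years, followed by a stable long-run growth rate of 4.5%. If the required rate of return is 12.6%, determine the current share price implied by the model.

$322.44

Two-stage DDM. Project D₁…D_6 at 0.2577, terminal growth 0.045, discount at r = 0.126.
D_1 = 11.9104
D_2 = 14.9797
D_3 = 18.8400
D_4 = 23.6951
D_5 = 29.8013
D_6 = 37.4811
Terminal value at t=6: TV = D_7/(r−g) = 39.1678/(0.126−0.045) = 483.5525
P₀ = 11.9104/(1+0.126)^1 + 14.9797/(1+0.126)^2 + 18.8400/(1+0.126)^3 + 23.6951/(1+0.126)^4 + 29.8013/(1+0.126)^5 + 37.4811/(1+0.126)^6 + 483.5525/(1+0.126)^6 = 322.4376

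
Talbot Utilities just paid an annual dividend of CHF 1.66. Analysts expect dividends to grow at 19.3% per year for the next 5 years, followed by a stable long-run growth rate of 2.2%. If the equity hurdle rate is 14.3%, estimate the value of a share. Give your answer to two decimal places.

Two-stage DDM. Project D₁…D_5 at 0.193, terminal growth 0.022, discount at r = 0.143.
D_1 = 1.9804
D_2 = 2.3626
D_3 = 2.8186
D_4 = 3.3626
D_5 = 4.0115
Terminal value at t=5: TV = D_6/(r−g) = 4.0998/(0.143−0.022) = 33.8825
P₀ = 1.9804/(1+0.143)^1 + 2.3626/(1+0.143)^2 + 2.8186/(1+0.143)^3 + 3.3626/(1+0.143)^4 + 4.0115/(1+0.143)^5 + 33.8825/(1+0.143)^5 = 26.8227

CHF 26.82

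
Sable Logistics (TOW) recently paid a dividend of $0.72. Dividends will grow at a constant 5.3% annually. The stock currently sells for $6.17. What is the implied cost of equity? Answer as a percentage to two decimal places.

Rearranging the constant-growth DDM: r = D₁/P₀ + g.
D₁ = 0.72 × (1 + 0.053) = 0.7582.
r = 0.7582 / 6.17 + 0.053 = 0.12288 + 0.053 = 0.17588

17.59%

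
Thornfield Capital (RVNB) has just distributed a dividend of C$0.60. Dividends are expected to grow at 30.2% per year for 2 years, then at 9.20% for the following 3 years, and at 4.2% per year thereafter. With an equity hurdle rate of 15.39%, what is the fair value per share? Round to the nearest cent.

Three-stage DDM. Project D₁…D_5; terminal Gordon value at t=5 with g = 0.042; discount at r = 0.1539.
D_1 = 0.7812
D_2 = 1.0171
D_3 = 1.1107
D_4 = 1.2129
D_5 = 1.3245
TV_5 = 1.3801/(0.1539−0.042) = 12.3333
P₀ = Σ Dₜ/(1+r)ᵗ + TV_5/(1+r)^5 = 9.5243

C$9.52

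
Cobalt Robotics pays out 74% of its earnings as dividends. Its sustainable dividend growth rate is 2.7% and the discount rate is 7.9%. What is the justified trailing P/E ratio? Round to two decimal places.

14.61

Justified trailing P/E = b(1+g)/(r−g) = 0.74×(1+0.027)/(0.079−0.027) = 14.6150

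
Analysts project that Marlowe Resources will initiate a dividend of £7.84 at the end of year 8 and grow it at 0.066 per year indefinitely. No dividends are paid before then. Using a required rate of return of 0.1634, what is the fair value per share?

Deferred-dividend DDM. At t=7 the remaining stream is a growing perpetuity with first payment D_8 = 7.84.
V_7 = D_8/(r−g) = 7.84/(0.1634−0.066) = 80.4928
P₀ = V_7/(1+r)^7 = 80.4928/(1+0.1634)^7 = 27.9032

£27.90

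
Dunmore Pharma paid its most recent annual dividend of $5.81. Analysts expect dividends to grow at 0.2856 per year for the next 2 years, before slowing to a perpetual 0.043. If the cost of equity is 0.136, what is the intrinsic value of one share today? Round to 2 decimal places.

$97.47

Two-stage DDM. Project D₁…D_2 at 0.2856, terminal growth 0.043, discount at r = 0.136.
D_1 = 7.4693
D_2 = 9.6026
Terminal value at t=2: TV = D_3/(r−g) = 10.0155/(0.136−0.043) = 107.6934
P₀ = 7.4693/(1+0.136)^1 + 9.6026/(1+0.136)^2 + 107.6934/(1+0.136)^2 = 97.4673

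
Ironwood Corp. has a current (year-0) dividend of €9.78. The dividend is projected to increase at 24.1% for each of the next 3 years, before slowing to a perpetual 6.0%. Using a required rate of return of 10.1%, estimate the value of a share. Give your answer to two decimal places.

€399.54

Two-stage DDM. Project D₁…D_3 at 0.241, terminal growth 0.06, discount at r = 0.101.
D_1 = 12.1370
D_2 = 15.0620
D_3 = 18.6919
Terminal value at t=3: TV = D_4/(r−g) = 19.8134/(0.101−0.06) = 483.2548
P₀ = 12.1370/(1+0.101)^1 + 15.0620/(1+0.101)^2 + 18.6919/(1+0.101)^3 + 483.2548/(1+0.101)^3 = 399.5423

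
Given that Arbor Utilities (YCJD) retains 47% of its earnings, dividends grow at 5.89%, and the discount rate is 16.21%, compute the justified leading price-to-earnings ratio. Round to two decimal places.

5.14

Payout ratio b = 1 − 0.47 = 0.53.
Justified leading P/E = b/(r−g) = 0.53/(0.1621−0.0589) = 5.1357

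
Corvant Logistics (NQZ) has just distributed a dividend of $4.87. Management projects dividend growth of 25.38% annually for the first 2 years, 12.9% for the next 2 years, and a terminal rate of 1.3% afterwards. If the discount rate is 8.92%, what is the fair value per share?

Three-stage DDM. Project D₁…D_4; terminal Gordon value at t=4 with g = 0.013; discount at r = 0.0892.
D_1 = 6.1060
D_2 = 7.6557
D_3 = 8.6433
D_4 = 9.7583
TV_4 = 9.8851/(0.0892−0.013) = 129.7262
P₀ = Σ Dₜ/(1+r)ᵗ + TV_4/(1+r)^4 = 117.8530

$117.85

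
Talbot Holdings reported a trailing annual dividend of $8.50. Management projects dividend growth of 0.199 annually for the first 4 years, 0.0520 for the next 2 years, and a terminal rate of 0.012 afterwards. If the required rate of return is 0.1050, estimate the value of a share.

$179.98

Three-stage DDM. Project D₁…D_6; terminal Gordon value at t=6 with g = 0.012; discount at r = 0.105.
D_1 = 10.1915
D_2 = 12.2196
D_3 = 14.6513
D_4 = 17.5669
D_5 = 18.4804
D_6 = 19.4414
TV_6 = 19.6747/(0.105−0.012) = 211.5557
P₀ = Σ Dₜ/(1+r)ᵗ + TV_6/(1+r)^6 = 179.9817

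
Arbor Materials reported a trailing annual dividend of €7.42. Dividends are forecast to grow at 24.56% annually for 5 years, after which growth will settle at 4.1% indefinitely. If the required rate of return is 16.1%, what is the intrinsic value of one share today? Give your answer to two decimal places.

Two-stage DDM. Project D₁…D_5 at 0.2456, terminal growth 0.041, discount at r = 0.161.
D_1 = 9.2424
D_2 = 11.5123
D_3 = 14.3397
D_4 = 17.8615
D_5 = 22.2483
Terminal value at t=5: TV = D_6/(r−g) = 23.1605/(0.161−0.041) = 193.0040
P₀ = 9.2424/(1+0.161)^1 + 11.5123/(1+0.161)^2 + 14.3397/(1+0.161)^3 + 17.8615/(1+0.161)^4 + 22.2483/(1+0.161)^5 + 193.0040/(1+0.161)^5 = 137.5392

€137.54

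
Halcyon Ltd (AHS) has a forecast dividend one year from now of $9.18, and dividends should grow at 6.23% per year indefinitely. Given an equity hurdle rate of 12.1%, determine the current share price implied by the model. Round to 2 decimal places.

Gordon growth model: P₀ = D₁/(r − g), with D₁ = 9.18 given directly.
P₀ = 9.1800 / (0.121 − 0.0623) = 9.1800 / 0.0587 = 156.3884

$156.39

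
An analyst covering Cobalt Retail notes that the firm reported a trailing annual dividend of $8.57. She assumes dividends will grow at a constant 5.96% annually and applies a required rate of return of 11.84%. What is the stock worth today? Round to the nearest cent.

Gordon growth model: P₀ = D₁/(r − g). D₁ = 8.57 × (1 + 0.0596) = 9.0808.
P₀ = 9.0808 / (0.1184 − 0.0596) = 9.0808 / 0.0588 = 154.4349

$154.43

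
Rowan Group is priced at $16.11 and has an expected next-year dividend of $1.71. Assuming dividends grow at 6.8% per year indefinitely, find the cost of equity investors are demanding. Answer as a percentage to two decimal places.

Rearranging the constant-growth DDM: r = D₁/P₀ + g.
r = 1.7100 / 16.11 + 0.068 = 0.10615 + 0.068 = 0.17415

17.41%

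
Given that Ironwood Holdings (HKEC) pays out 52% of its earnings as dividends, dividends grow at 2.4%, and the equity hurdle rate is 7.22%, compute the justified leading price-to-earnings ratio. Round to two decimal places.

Justified leading P/E = b/(r−g) = 0.52/(0.0722−0.024) = 10.7884

10.79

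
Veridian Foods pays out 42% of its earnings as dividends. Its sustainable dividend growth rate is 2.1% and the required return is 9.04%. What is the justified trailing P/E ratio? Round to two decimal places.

6.18

Justified trailing P/E = b(1+g)/(r−g) = 0.42×(1+0.021)/(0.0904−0.021) = 6.1790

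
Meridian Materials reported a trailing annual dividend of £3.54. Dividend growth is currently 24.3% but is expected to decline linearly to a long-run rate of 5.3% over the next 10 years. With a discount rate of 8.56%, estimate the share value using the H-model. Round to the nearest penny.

H-model: P₀ = D₀[(1+g_L) + H(g_S−g_L)]/(r−g_L), with H = 10/2 = 5.
P₀ = 3.54 × [(1+0.053) + 5×(0.243−0.053)] / (0.0856−0.053)
   = 3.54 × 2.0030 / 0.0326 = 217.5037

£217.50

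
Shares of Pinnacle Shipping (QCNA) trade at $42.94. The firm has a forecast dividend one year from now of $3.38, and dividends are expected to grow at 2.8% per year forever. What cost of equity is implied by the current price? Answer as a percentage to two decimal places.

10.67%

Rearranging the constant-growth DDM: r = D₁/P₀ + g.
r = 3.3800 / 42.94 + 0.028 = 0.07871 + 0.028 = 0.10671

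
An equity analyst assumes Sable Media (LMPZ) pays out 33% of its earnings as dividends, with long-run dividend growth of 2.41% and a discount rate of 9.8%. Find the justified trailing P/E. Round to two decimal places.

Justified trailing P/E = b(1+g)/(r−g) = 0.33×(1+0.0241)/(0.098−0.0241) = 4.5731

4.57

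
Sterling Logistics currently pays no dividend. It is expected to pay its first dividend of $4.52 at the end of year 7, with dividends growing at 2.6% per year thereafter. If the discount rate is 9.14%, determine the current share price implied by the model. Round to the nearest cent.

Deferred-dividend DDM. At t=6 the remaining stream is a growing perpetuity with first payment D_7 = 4.52.
V_6 = D_7/(r−g) = 4.52/(0.0914−0.026) = 69.1131
P₀ = V_6/(1+r)^6 = 69.1131/(1+0.0914)^6 = 40.8938

$40.89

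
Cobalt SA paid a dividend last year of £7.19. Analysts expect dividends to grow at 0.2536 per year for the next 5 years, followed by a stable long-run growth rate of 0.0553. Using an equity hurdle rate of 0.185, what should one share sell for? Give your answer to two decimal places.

£120.21

Two-stage DDM. Project D₁…D_5 at 0.2536, terminal growth 0.0553, discount at r = 0.185.
D_1 = 9.0134
D_2 = 11.2992
D_3 = 14.1646
D_4 = 17.7568
D_5 = 22.2599
Terminal value at t=5: TV = D_6/(r−g) = 23.4909/(0.185−0.0553) = 181.1172
P₀ = 9.0134/(1+0.185)^1 + 11.2992/(1+0.185)^2 + 14.1646/(1+0.185)^3 + 17.7568/(1+0.185)^4 + 22.2599/(1+0.185)^5 + 181.1172/(1+0.185)^5 = 120.2086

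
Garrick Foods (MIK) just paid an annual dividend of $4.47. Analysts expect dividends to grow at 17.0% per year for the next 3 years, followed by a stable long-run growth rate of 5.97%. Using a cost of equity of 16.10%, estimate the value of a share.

Two-stage DDM. Project D₁…D_3 at 0.17, terminal growth 0.0597, discount at r = 0.161.
D_1 = 5.2299
D_2 = 6.1190
D_3 = 7.1592
Terminal value at t=3: TV = D_4/(r−g) = 7.5866/(0.161−0.0597) = 74.8925
P₀ = 5.2299/(1+0.161)^1 + 6.1190/(1+0.161)^2 + 7.1592/(1+0.161)^3 + 74.8925/(1+0.161)^3 = 61.4756

$61.48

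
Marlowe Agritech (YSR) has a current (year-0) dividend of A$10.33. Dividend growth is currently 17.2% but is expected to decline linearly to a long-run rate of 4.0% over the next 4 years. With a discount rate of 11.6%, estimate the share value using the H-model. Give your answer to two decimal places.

H-model: P₀ = D₀[(1+g_L) + H(g_S−g_L)]/(r−g_L), with H = 4/2 = 2.
P₀ = 10.33 × [(1+0.04) + 2×(0.172−0.04)] / (0.116−0.04)
   = 10.33 × 1.3040 / 0.076 = 177.2411

A$177.24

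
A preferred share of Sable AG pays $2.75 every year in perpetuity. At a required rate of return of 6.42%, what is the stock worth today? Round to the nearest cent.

Zero-growth DDM (perpetuity): P₀ = D/r = 2.75 / 0.0642 = 42.8349

$42.83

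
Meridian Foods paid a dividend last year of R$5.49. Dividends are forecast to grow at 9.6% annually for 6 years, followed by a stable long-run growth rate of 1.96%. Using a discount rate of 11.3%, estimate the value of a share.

Two-stage DDM. Project D₁…D_6 at 0.096, terminal growth 0.0196, discount at r = 0.113.
D_1 = 6.0170
D_2 = 6.5947
D_3 = 7.2278
D_4 = 7.9216
D_5 = 8.6821
D_6 = 9.5156
Terminal value at t=6: TV = D_7/(r−g) = 9.7021/(0.113−0.0196) = 103.8768
P₀ = 6.0170/(1+0.113)^1 + 6.5947/(1+0.113)^2 + 7.2278/(1+0.113)^3 + 7.9216/(1+0.113)^4 + 8.6821/(1+0.113)^5 + 9.5156/(1+0.113)^6 + 103.8768/(1+0.113)^6 = 85.8679

R$85.87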